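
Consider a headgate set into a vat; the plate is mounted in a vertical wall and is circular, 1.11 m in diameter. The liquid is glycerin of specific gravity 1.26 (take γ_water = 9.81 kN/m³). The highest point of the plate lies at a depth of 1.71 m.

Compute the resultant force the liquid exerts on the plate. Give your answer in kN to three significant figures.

γ = 1.26 × 9.81 = 12.3606 kN/m³.
The centroid is at the centre, 0.555 m below the top of the plate, so the centroid depth is h_c = 1.71 + 0.555 = 2.265 m.
A = π(0.555)² = 0.967689 m².
Resultant F = γ·h_c·A = 12.3606 × 2.265 × 0.967689 = 27.0922 kN.

F ≈ 27.1 kN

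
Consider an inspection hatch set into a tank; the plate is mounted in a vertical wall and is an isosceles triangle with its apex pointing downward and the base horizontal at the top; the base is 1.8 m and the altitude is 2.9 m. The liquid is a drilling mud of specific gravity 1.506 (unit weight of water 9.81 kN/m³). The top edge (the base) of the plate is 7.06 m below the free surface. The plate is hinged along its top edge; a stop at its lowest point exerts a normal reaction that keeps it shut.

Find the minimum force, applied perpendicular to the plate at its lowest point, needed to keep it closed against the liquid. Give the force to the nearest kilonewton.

P ≈ 109 kN

γ = 1.506 × 9.81 = 14.77386 kN/m³.
With the apex down, the centroid sits h/3 = 2.9/3 = 0.966667 m below the base (the top edge), so the centroid depth is h_c = 7.06 + 0.966667 = 8.02667 m.
A = ½ × 1.8 × 2.9 = 2.61 m².
Resultant F = γ·h_c·A = 14.77386 × 8.02667 × 2.61 = 309.507 kN.
I_c = b·h³/36 = 1.8 × 2.9³/36 = 1.21945 m⁴.
Centre of pressure: y_p = y_c + I_c/(y_c·A) = 8.02667 + 1.21945/(8.02667 × 2.61) = 8.02667 + 0.0582087 = 8.08488 m along the plane.
The resultant acts 0.966667 + 0.0582087 = 1.02488 m (along the plate) below the hinge at the top edge, so the moment about the hinge is M = F × 1.02488 = 309.507 × 1.02488 = 317.208 kN·m.
A normal force at the bottom, 2.9 m from the hinge, must supply this moment: P = 317.208/2.9 = 109.382 kN.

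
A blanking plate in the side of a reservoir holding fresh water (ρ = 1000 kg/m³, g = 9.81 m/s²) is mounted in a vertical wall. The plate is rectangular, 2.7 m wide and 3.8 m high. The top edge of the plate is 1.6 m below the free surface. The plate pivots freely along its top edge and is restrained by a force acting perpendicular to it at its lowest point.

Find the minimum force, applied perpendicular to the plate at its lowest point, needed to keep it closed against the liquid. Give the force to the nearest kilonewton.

γ = ρg = 1000 × 9.81 = 9810 N/m³ = 9.81 kN/m³.
The centroid lies 3.8/2 = 1.9 m below the top edge, so the centroid depth is h_c = 1.6 + 1.9 = 3.5 m.
A = 2.7 × 3.8 = 10.26 m².
Resultant F = γ·h_c·A = 9.81 × 3.5 × 10.26 = 352.277 kN.
I_c = b·h³/12 = 2.7 × 3.8³/12 = 12.3462 m⁴.
Centre of pressure: y_p = y_c + I_c/(y_c·A) = 3.5 + 12.3462/(3.5 × 10.26) = 3.5 + 0.34381 = 3.84381 m along the plane.
The resultant acts 1.9 + 0.34381 = 2.24381 m (along the plate) below the hinge at the top edge, so the moment about the hinge is M = F × 2.24381 = 352.277 × 2.24381 = 790.443 kN·m.
A normal force at the bottom, 3.8 m from the hinge, must supply this moment: P = 790.443/3.8 = 208.011 kN.

P ≈ 208 kN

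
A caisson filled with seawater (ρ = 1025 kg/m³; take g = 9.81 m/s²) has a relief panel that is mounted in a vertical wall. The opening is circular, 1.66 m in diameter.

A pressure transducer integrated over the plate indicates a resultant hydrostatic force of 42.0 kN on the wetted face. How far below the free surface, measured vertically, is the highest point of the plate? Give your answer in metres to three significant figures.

d_top ≈ 1.10 m

γ = ρg = 1025 × 9.81 / 1000 = 10.05525 kN/m³.
A = π(0.83)² = 2.16424 m².
From F = γ·h_c·A, the centroid depth is h_c = 42.0/(10.05525 × 2.16424) = 1.92997 m.
The centroid is at the centre, 0.83 m below the top of the plate, so the highest point sits at h_top = 1.92997 − 0.83 = 1.09997 m below the surface.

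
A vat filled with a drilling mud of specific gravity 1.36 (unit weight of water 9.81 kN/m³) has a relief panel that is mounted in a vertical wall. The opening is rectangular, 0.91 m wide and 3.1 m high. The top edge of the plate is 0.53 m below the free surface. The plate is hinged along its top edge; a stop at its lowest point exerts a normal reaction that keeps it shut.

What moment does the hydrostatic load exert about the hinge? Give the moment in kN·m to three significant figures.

γ = 1.36 × 9.81 = 13.3416 kN/m³.
The centroid lies 3.1/2 = 1.55 m below the top edge, so the centroid depth is h_c = 0.53 + 1.55 = 2.08 m.
A = 0.91 × 3.1 = 2.821 m².
Resultant F = γ·h_c·A = 13.3416 × 2.08 × 2.821 = 78.2842 kN.
I_c = b·h³/12 = 0.91 × 3.1³/12 = 2.25915 m⁴.
Centre of pressure: y_p = y_c + I_c/(y_c·A) = 2.08 + 2.25915/(2.08 × 2.821) = 2.08 + 0.385016 = 2.46502 m along the plane.
The resultant acts 1.55 + 0.385016 = 1.93502 m (along the plate) below the hinge at the top edge, so the moment about the hinge is M = F × 1.93502 = 78.2842 × 1.93502 = 151.481 kN·m.

M ≈ 151 kN·m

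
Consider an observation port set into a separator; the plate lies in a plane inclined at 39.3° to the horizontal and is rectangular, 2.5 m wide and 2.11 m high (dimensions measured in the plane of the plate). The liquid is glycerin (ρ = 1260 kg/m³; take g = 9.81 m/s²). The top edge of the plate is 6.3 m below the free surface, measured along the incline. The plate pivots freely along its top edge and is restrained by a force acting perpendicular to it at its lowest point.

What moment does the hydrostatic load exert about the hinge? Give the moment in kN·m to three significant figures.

γ = ρg = 1260 × 9.81 / 1000 = 12.3606 kN/m³.
Let θ = 39.3° be the plate's angle to the horizontal; measure y along the incline from where the plane meets the free surface. Vertical depth h = y·sinθ with sinθ = 0.633381.
The centroid lies 2.11/2 = 1.055 m below the top edge, so y_c = 6.3 + 1.055 = 7.355 m and h_c = 7.355 × 0.633381 = 4.65852 m.
A = 2.5 × 2.11 = 5.275 m².
Resultant F = γ·h_c·A = 12.3606 × 4.65852 × 5.275 = 303.746 kN.
I_c = b·h³/12 = 2.5 × 2.11³/12 = 1.95707 m⁴.
Centre of pressure: y_p = y_c + I_c/(y_c·A) = 7.355 + 1.95707/(7.355 × 5.275) = 7.355 + 0.050443 = 7.40544 m along the plane.
The resultant acts 1.055 + 0.050443 = 1.10544 m (along the plate) below the hinge at the top edge, so the moment about the hinge is M = F × 1.10544 = 303.746 × 1.10544 = 335.773 kN·m.

M ≈ 336 kN·m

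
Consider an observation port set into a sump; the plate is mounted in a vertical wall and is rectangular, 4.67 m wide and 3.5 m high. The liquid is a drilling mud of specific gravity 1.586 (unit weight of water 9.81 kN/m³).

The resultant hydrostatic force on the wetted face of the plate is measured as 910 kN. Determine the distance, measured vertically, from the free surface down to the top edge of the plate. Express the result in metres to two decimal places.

γ = 1.586 × 9.81 = 15.55866 kN/m³.
A = 4.67 × 3.5 = 16.345 m².
From F = γ·h_c·A, the centroid depth is h_c = 910/(15.55866 × 16.345) = 3.57836 m.
The centroid lies 3.5/2 = 1.75 m below the top edge, so the top edge sits at h_top = 3.57836 − 1.75 = 1.82836 m below the surface.

d_top ≈ 1.83 m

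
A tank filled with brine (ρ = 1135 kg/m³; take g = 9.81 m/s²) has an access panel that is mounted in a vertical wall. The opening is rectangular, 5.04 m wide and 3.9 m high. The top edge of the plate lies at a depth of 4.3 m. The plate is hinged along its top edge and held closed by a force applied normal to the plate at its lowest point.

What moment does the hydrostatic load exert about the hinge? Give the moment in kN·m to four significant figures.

M ≈ 2945 kN·m

γ = ρg = 1135 × 9.81 / 1000 = 11.13435 kN/m³.
The centroid lies 3.9/2 = 1.95 m below the top edge, so the centroid depth is h_c = 4.3 + 1.95 = 6.25 m.
A = 5.04 × 3.9 = 19.656 m².
Resultant F = γ·h_c·A = 11.13435 × 6.25 × 19.656 = 1367.85 kN.
I_c = b·h³/12 = 5.04 × 3.9³/12 = 24.914 m⁴.
Centre of pressure: y_p = y_c + I_c/(y_c·A) = 6.25 + 24.914/(6.25 × 19.656) = 6.25 + 0.2028 = 6.4528 m along the plane.
The resultant acts 1.95 + 0.2028 = 2.1528 m (along the plate) below the hinge at the top edge, so the moment about the hinge is M = F × 2.1528 = 1367.85 × 2.1528 = 2944.71 kN·m.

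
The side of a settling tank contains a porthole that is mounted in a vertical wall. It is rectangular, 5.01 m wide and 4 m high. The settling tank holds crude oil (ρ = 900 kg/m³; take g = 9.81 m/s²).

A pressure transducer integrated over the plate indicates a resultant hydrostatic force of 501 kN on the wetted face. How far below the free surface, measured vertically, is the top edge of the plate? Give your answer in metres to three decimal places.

γ = ρg = 900 × 9.81 / 1000 = 8.829 kN/m³.
A = 5.01 × 4 = 20.04 m².
From F = γ·h_c·A, the centroid depth is h_c = 501/(8.829 × 20.04) = 2.83158 m.
The centroid lies 4/2 = 2 m below the top edge, so the top edge sits at h_top = 2.83158 − 2 = 0.83158 m below the surface.

d_top ≈ 0.832 m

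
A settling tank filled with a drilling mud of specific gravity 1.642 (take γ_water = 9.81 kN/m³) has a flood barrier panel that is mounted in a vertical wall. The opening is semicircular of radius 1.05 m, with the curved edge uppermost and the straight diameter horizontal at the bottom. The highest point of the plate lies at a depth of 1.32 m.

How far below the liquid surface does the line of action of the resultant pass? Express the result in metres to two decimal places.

h_p = 1.96 m

γ = 1.642 × 9.81 = 16.10802 kN/m³.
The centroid lies 4r/(3π) = 0.445634 m above the diameter, so r − 4r/(3π) = 1.05 − 0.445634 = 0.604366 m below the topmost point, so the centroid depth is h_c = 1.32 + 0.604366 = 1.92437 m.
A = πr²/2 = π × 1.05²/2 = 1.7318 m².
Resultant F = γ·h_c·A = 16.10802 × 1.92437 × 1.7318 = 53.682 kN.
I_c = (π/8 − 8/(9π))·r⁴ = 0.109757 × 1.05⁴ = 0.13341 m⁴.
Centre of pressure: y_p = y_c + I_c/(y_c·A) = 1.92437 + 0.13341/(1.92437 × 1.7318) = 1.92437 + 0.0400315 = 1.9644 m along the plane.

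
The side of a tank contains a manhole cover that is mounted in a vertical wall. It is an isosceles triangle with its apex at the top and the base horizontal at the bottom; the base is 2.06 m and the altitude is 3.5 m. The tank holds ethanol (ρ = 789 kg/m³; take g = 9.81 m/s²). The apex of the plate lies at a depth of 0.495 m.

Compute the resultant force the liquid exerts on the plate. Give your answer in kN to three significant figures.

γ = ρg = 789 × 9.81 / 1000 = 7.74009 kN/m³.
With the apex up, the centroid sits 2h/3 = 2 × 3.5/3 = 2.33333 m below the apex, so the centroid depth is h_c = 0.495 + 2.33333 = 2.82833 m.
A = ½ × 2.06 × 3.5 = 3.605 m².
Resultant F = γ·h_c·A = 7.74009 × 2.82833 × 3.605 = 78.919 kN.

F ≈ 78.9 kN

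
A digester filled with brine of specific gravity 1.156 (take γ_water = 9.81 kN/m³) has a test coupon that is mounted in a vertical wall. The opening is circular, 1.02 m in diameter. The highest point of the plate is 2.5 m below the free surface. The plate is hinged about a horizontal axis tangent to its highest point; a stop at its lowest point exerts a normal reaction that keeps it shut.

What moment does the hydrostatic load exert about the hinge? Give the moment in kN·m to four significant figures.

M ≈ 14.83 kN·m

γ = 1.156 × 9.81 = 11.34036 kN/m³.
The centroid is at the centre, 0.51 m below the top of the plate, so the centroid depth is h_c = 2.5 + 0.51 = 3.01 m.
A = π(0.51)² = 0.817128 m².
Resultant F = γ·h_c·A = 11.34036 × 3.01 × 0.817128 = 27.8922 kN.
I_c = πr⁴/4 = π × 0.51⁴/4 = 0.0531338 m⁴.
Centre of pressure: y_p = y_c + I_c/(y_c·A) = 3.01 + 0.0531338/(3.01 × 0.817128) = 3.01 + 0.021603 = 3.0316 m along the plane.
The resultant acts 0.51 + 0.021603 = 0.531603 m (along the plate) below the hinge at the top edge, so the moment about the hinge is M = F × 0.531603 = 27.8922 × 0.531603 = 14.8276 kN·m.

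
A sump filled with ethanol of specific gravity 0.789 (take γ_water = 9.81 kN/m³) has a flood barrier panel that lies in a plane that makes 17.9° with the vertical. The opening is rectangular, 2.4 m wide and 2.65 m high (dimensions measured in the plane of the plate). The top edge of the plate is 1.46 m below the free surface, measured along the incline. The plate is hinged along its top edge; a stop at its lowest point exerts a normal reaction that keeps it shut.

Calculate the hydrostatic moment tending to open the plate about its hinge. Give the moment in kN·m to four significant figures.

γ = 0.789 × 9.81 = 7.74009 kN/m³.
The plate makes 17.9° with the vertical, i.e. θ = 90° − 17.9° = 72.1° to the horizontal. Measuring y along the incline from the free-surface line, vertical depth h = y·sinθ with sinθ = 0.951594.
The centroid lies 2.65/2 = 1.325 m below the top edge, so y_c = 1.46 + 1.325 = 2.785 m and h_c = 2.785 × 0.951594 = 2.65019 m.
A = 2.4 × 2.65 = 6.36 m².
Resultant F = γ·h_c·A = 7.74009 × 2.65019 × 6.36 = 130.461 kN.
I_c = b·h³/12 = 2.4 × 2.65³/12 = 3.72192 m⁴.
Centre of pressure: y_p = y_c + I_c/(y_c·A) = 2.785 + 3.72192/(2.785 × 6.36) = 2.785 + 0.210128 = 2.99513 m along the plane.
The resultant acts 1.325 + 0.210128 = 1.53513 m (along the plate) below the hinge at the top edge, so the moment about the hinge is M = F × 1.53513 = 130.461 × 1.53513 = 200.275 kN·m.

M ≈ 200.3 kN·m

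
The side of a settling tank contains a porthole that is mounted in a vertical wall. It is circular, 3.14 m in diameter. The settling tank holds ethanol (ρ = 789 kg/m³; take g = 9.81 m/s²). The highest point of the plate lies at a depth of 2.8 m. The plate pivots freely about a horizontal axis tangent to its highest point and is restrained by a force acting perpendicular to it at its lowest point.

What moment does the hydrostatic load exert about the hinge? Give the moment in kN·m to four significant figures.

γ = ρg = 789 × 9.81 / 1000 = 7.74009 kN/m³.
The centroid is at the centre, 1.57 m below the top of the plate, so the centroid depth is h_c = 2.8 + 1.57 = 4.37 m.
A = π(1.57)² = 7.74371 m².
Resultant F = γ·h_c·A = 7.74009 × 4.37 × 7.74371 = 261.925 kN.
I_c = πr⁴/4 = π × 1.57⁴/4 = 4.77187 m⁴.
Centre of pressure: y_p = y_c + I_c/(y_c·A) = 4.37 + 4.77187/(4.37 × 7.74371) = 4.37 + 0.141013 = 4.51101 m along the plane.
The resultant acts 1.57 + 0.141013 = 1.71101 m (along the plate) below the hinge at the top edge, so the moment about the hinge is M = F × 1.71101 = 261.925 × 1.71101 = 448.156 kN·m.

M ≈ 448.2 kN·m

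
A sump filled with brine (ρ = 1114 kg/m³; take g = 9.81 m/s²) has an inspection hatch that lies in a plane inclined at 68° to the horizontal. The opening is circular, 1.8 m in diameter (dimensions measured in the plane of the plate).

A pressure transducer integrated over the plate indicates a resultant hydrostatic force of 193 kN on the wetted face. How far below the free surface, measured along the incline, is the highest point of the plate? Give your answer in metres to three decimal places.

γ = ρg = 1114 × 9.81 / 1000 = 10.92834 kN/m³.
A = π(0.9)² = 2.54469 m².
From F = γ·h_c·A, the centroid depth is h_c = 193/(10.92834 × 2.54469) = 6.94014 m.
Let θ = 68° be the plate's angle to the horizontal; measure y along the incline from where the plane meets the free surface. Vertical depth h = y·sinθ with sinθ = 0.927184.
Along the incline, y_c = h_c/sinθ = 6.94014/0.927184 = 7.48518 m.
The centroid is at the centre, 0.9 m below the top of the plate, so the highest point sits at y_top = 7.48518 − 0.9 = 6.58518 m along the incline.

y_top ≈ 6.585 m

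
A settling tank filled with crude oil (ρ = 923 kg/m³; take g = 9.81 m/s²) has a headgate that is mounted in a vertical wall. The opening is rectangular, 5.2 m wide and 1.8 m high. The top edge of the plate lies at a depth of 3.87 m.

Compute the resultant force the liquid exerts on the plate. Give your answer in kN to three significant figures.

F ≈ 404 kN

γ = ρg = 923 × 9.81 / 1000 = 9.05463 kN/m³.
The centroid lies 1.8/2 = 0.9 m below the top edge, so the centroid depth is h_c = 3.87 + 0.9 = 4.77 m.
A = 5.2 × 1.8 = 9.36 m².
Resultant F = γ·h_c·A = 9.05463 × 4.77 × 9.36 = 404.264 kN.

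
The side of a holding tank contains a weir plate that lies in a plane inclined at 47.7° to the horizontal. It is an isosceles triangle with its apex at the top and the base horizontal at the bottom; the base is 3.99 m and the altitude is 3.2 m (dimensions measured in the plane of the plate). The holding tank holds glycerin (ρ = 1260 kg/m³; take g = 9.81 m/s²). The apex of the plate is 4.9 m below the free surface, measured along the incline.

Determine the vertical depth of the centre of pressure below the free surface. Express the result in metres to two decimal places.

γ = ρg = 1260 × 9.81 / 1000 = 12.3606 kN/m³.
Let θ = 47.7° be the plate's angle to the horizontal; measure y along the incline from where the plane meets the free surface. Vertical depth h = y·sinθ with sinθ = 0.739631.
With the apex up, the centroid sits 2h/3 = 2 × 3.2/3 = 2.13333 m below the apex, so y_c = 4.9 + 2.13333 = 7.03333 m and h_c = 7.03333 × 0.739631 = 5.20207 m.
A = ½ × 3.99 × 3.2 = 6.384 m².
Resultant F = γ·h_c·A = 12.3606 × 5.20207 × 6.384 = 410.496 kN.
I_c = b·h³/36 = 3.99 × 3.2³/36 = 3.63179 m⁴.
Centre of pressure: y_p = y_c + I_c/(y_c·A) = 7.03333 + 3.63179/(7.03333 × 6.384) = 7.03333 + 0.0808848 = 7.11421 m along the plane.
Vertically, h_p = y_p·sinθ = 7.11421 × 0.739631 = 5.26189 m.

h_p = 5.26 m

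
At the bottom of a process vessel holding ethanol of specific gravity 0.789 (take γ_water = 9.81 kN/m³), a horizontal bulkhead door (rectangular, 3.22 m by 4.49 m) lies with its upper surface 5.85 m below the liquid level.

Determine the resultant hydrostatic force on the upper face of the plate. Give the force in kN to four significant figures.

F ≈ 654.6 kN

γ = 0.789 × 9.81 = 7.74009 kN/m³.
The plate is horizontal, so pressure is uniform at p = γ·h = 7.74009 × 5.85 = 45.2795 kN/m².
A = 3.22 × 4.49 = 14.4578 m².
F = p·A = 45.2795 × 14.4578 = 654.642 kN.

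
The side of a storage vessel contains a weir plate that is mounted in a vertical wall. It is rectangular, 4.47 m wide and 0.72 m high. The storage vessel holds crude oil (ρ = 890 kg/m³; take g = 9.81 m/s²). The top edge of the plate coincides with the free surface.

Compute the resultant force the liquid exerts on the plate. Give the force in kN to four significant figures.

γ = ρg = 890 × 9.81 / 1000 = 8.7309 kN/m³.
The centroid lies 0.72/2 = 0.36 m below the top edge, so the centroid depth is h_c = 0.36 m.
A = 4.47 × 0.72 = 3.2184 m².
Resultant F = γ·h_c·A = 8.7309 × 0.36 × 3.2184 = 10.1158 kN.

F ≈ 10.12 kN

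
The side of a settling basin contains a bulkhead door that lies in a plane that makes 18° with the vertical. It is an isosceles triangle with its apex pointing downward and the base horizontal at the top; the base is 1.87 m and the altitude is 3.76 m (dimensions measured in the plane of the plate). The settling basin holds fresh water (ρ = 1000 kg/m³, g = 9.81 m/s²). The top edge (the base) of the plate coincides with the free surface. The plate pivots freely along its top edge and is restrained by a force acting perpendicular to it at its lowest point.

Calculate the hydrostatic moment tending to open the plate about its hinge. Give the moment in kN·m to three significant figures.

γ = ρg = 1000 × 9.81 = 9810 N/m³ = 9.81 kN/m³.
The plate makes 18° with the vertical, i.e. θ = 90° − 18° = 72° to the horizontal. Measuring y along the incline from the free-surface line, vertical depth h = y·sinθ with sinθ = 0.951057.
With the apex down, the centroid sits h/3 = 3.76/3 = 1.25333 m below the base (the top edge), so y_c = 1.25333 m and h_c = 1.25333 × 0.951057 = 1.19199 m.
A = ½ × 1.87 × 3.76 = 3.5156 m².
Resultant F = γ·h_c·A = 9.81 × 1.19199 × 3.5156 = 41.1094 kN.
I_c = b·h³/36 = 1.87 × 3.76³/36 = 2.76123 m⁴.
Centre of pressure: y_p = y_c + I_c/(y_c·A) = 1.25333 + 2.76123/(1.25333 × 3.5156) = 1.25333 + 0.626668 = 1.88 m along the plane.
The resultant acts 1.25333 + 0.626668 = 1.88 m (along the plate) below the hinge at the top edge, so the moment about the hinge is M = F × 1.88 = 41.1094 × 1.88 = 77.2857 kN·m.

M ≈ 77.3 kN·m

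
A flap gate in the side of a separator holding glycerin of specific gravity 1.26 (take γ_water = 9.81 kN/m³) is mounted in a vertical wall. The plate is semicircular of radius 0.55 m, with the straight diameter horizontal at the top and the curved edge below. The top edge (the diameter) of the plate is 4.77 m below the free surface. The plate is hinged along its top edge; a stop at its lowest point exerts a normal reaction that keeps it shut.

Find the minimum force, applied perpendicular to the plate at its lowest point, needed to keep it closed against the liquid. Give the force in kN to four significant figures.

P ≈ 12.70 kN

γ = 1.26 × 9.81 = 12.3606 kN/m³.
The centroid of a semicircle lies 4r/(3π) = 0.233427 m from the diameter, here below the top edge, so the centroid depth is h_c = 4.77 + 0.233427 = 5.00343 m.
A = πr²/2 = π × 0.55²/2 = 0.475166 m².
Resultant F = γ·h_c·A = 12.3606 × 5.00343 × 0.475166 = 29.3868 kN.
I_c = (π/8 − 8/(9π))·r⁴ = 0.109757 × 0.55⁴ = 0.0100435 m⁴.
Centre of pressure: y_p = y_c + I_c/(y_c·A) = 5.00343 + 0.0100435/(5.00343 × 0.475166) = 5.00343 + 0.00422447 = 5.00765 m along the plane.
The resultant acts 0.233427 + 0.00422447 = 0.237651 m (along the plate) below the hinge at the top edge, so the moment about the hinge is M = F × 0.237651 = 29.3868 × 0.237651 = 6.9838 kN·m.
A normal force at the bottom, 0.55 m from the hinge, must supply this moment: P = 6.9838/0.55 = 12.6978 kN.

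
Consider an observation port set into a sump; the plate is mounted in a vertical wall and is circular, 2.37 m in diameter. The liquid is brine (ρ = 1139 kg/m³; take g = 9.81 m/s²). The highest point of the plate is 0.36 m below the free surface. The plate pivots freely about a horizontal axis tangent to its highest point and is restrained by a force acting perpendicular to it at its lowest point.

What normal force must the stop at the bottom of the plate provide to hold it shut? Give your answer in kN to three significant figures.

P ≈ 45.4 kN

γ = ρg = 1139 × 9.81 / 1000 = 11.17359 kN/m³.
The centroid is at the centre, 1.185 m below the top of the plate, so the centroid depth is h_c = 0.36 + 1.185 = 1.545 m.
A = π(1.185)² = 4.4115 m².
Resultant F = γ·h_c·A = 11.17359 × 1.545 × 4.4115 = 76.1566 kN.
I_c = πr⁴/4 = π × 1.185⁴/4 = 1.54869 m⁴.
Centre of pressure: y_p = y_c + I_c/(y_c·A) = 1.545 + 1.54869/(1.545 × 4.4115) = 1.545 + 0.227222 = 1.77222 m along the plane.
The resultant acts 1.185 + 0.227222 = 1.41222 m (along the plate) below the hinge at the top edge, so the moment about the hinge is M = F × 1.41222 = 76.1566 × 1.41222 = 107.55 kN·m.
A normal force at the bottom, 2.37 m from the hinge, must supply this moment: P = 107.55/2.37 = 45.3797 kN.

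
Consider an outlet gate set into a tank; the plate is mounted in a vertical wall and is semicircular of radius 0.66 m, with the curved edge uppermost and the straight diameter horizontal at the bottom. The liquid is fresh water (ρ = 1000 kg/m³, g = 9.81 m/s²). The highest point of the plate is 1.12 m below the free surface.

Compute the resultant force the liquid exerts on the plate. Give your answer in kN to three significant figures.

γ = ρg = 1000 × 9.81 = 9810 N/m³ = 9.81 kN/m³.
The centroid lies 4r/(3π) = 0.280113 m above the diameter, so r − 4r/(3π) = 0.66 − 0.280113 = 0.379887 m below the topmost point, so the centroid depth is h_c = 1.12 + 0.379887 = 1.49989 m.
A = πr²/2 = π × 0.66²/2 = 0.684239 m².
Resultant F = γ·h_c·A = 9.81 × 1.49989 × 0.684239 = 10.0678 kN.

F ≈ 10.1 kN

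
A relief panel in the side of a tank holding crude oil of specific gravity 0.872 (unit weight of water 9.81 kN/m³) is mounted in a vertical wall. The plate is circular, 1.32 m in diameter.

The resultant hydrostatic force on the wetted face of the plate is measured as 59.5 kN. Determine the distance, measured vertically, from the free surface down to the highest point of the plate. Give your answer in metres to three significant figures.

d_top ≈ 4.42 m

γ = 0.872 × 9.81 = 8.55432 kN/m³.
A = π(0.66)² = 1.36848 m².
From F = γ·h_c·A, the centroid depth is h_c = 59.5/(8.55432 × 1.36848) = 5.08268 m.
The centroid is at the centre, 0.66 m below the top of the plate, so the highest point sits at h_top = 5.08268 − 0.66 = 4.42268 m below the surface.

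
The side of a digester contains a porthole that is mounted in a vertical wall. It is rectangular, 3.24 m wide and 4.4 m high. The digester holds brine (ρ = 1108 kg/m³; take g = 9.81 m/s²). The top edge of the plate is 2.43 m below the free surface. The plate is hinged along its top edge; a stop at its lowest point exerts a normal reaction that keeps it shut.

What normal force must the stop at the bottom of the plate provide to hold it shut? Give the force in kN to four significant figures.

P ≈ 415.5 kN

γ = ρg = 1108 × 9.81 / 1000 = 10.86948 kN/m³.
The centroid lies 4.4/2 = 2.2 m below the top edge, so the centroid depth is h_c = 2.43 + 2.2 = 4.63 m.
A = 3.24 × 4.4 = 14.256 m².
Resultant F = γ·h_c·A = 10.86948 × 4.63 × 14.256 = 717.443 kN.
I_c = b·h³/12 = 3.24 × 4.4³/12 = 22.9997 m⁴.
Centre of pressure: y_p = y_c + I_c/(y_c·A) = 4.63 + 22.9997/(4.63 × 14.256) = 4.63 + 0.348452 = 4.97845 m along the plane.
The resultant acts 2.2 + 0.348452 = 2.54845 m (along the plate) below the hinge at the top edge, so the moment about the hinge is M = F × 2.54845 = 717.443 × 2.54845 = 1828.37 kN·m.
A normal force at the bottom, 4.4 m from the hinge, must supply this moment: P = 1828.37/4.4 = 415.539 kN.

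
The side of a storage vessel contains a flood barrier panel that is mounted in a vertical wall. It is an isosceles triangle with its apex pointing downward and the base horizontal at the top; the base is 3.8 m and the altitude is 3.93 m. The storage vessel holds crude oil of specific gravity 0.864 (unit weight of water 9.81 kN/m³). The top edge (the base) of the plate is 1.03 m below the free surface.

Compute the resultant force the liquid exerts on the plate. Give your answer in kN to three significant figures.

γ = 0.864 × 9.81 = 8.47584 kN/m³.
With the apex down, the centroid sits h/3 = 3.93/3 = 1.31 m below the base (the top edge), so the centroid depth is h_c = 1.03 + 1.31 = 2.34 m.
A = ½ × 3.8 × 3.93 = 7.467 m².
Resultant F = γ·h_c·A = 8.47584 × 2.34 × 7.467 = 148.096 kN.

F ≈ 148 kN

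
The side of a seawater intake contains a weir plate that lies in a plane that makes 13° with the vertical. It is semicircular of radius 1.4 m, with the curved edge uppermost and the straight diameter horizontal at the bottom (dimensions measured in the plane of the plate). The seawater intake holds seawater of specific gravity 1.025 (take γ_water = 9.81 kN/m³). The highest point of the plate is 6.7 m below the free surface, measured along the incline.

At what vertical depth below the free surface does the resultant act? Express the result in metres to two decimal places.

h_p = 7.33 m

γ = 1.025 × 9.81 = 10.05525 kN/m³.
The plate makes 13° with the vertical, i.e. θ = 90° − 13° = 77° to the horizontal. Measuring y along the incline from the free-surface line, vertical depth h = y·sinθ with sinθ = 0.974370.
The centroid lies 4r/(3π) = 0.594178 m above the diameter, so r − 4r/(3π) = 1.4 − 0.594178 = 0.805822 m below the topmost point, so y_c = 6.7 + 0.805822 = 7.50582 m and h_c = 7.50582 × 0.974370 = 7.31345 m.
A = πr²/2 = π × 1.4²/2 = 3.07876 m².
Resultant F = γ·h_c·A = 10.05525 × 7.31345 × 3.07876 = 226.408 kN.
I_c = (π/8 − 8/(9π))·r⁴ = 0.109757 × 1.4⁴ = 0.421642 m⁴.
Centre of pressure: y_p = y_c + I_c/(y_c·A) = 7.50582 + 0.421642/(7.50582 × 3.07876) = 7.50582 + 0.0182461 = 7.52407 m along the plane.
Vertically, h_p = y_p·sinθ = 7.52407 × 0.974370 = 7.33123 m.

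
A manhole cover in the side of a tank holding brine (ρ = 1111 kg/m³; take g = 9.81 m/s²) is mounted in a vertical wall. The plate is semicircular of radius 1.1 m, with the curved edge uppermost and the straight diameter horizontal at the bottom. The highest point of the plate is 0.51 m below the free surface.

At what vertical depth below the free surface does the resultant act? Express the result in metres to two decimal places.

γ = ρg = 1111 × 9.81 / 1000 = 10.89891 kN/m³.
The centroid lies 4r/(3π) = 0.466854 m above the diameter, so r − 4r/(3π) = 1.1 − 0.466854 = 0.633146 m below the topmost point, so the centroid depth is h_c = 0.51 + 0.633146 = 1.14315 m.
A = πr²/2 = π × 1.1²/2 = 1.90066 m².
Resultant F = γ·h_c·A = 10.89891 × 1.14315 × 1.90066 = 23.6805 kN.
I_c = (π/8 − 8/(9π))·r⁴ = 0.109757 × 1.1⁴ = 0.160695 m⁴.
Centre of pressure: y_p = y_c + I_c/(y_c·A) = 1.14315 + 0.160695/(1.14315 × 1.90066) = 1.14315 + 0.0739596 = 1.21711 m along the plane.

h_p = 1.22 m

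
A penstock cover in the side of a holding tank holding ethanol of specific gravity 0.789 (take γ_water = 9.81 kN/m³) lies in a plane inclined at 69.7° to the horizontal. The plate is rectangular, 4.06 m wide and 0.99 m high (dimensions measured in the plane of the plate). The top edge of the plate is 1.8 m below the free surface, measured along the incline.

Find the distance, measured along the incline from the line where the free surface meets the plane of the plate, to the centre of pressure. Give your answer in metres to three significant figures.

y_p = 2.33 m

γ = 0.789 × 9.81 = 7.74009 kN/m³.
Let θ = 69.7° be the plate's angle to the horizontal; measure y along the incline from where the plane meets the free surface. Vertical depth h = y·sinθ with sinθ = 0.937889.
The centroid lies 0.99/2 = 0.495 m below the top edge, so y_c = 1.8 + 0.495 = 2.295 m and h_c = 2.295 × 0.937889 = 2.15246 m.
A = 4.06 × 0.99 = 4.0194 m².
Resultant F = γ·h_c·A = 7.74009 × 2.15246 × 4.0194 = 66.9641 kN.
I_c = b·h³/12 = 4.06 × 0.99³/12 = 0.328284 m⁴.
Centre of pressure: y_p = y_c + I_c/(y_c·A) = 2.295 + 0.328284/(2.295 × 4.0194) = 2.295 + 0.0355882 = 2.33059 m along the plane.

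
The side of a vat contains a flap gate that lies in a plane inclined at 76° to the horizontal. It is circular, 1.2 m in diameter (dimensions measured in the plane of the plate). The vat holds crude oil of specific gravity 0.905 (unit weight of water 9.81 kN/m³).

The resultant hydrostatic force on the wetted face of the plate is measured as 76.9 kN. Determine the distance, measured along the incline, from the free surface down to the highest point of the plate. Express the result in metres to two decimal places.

γ = 0.905 × 9.81 = 8.87805 kN/m³.
A = π(0.6)² = 1.13097 m².
From F = γ·h_c·A, the centroid depth is h_c = 76.9/(8.87805 × 1.13097) = 7.65875 m.
Let θ = 76° be the plate's angle to the horizontal; measure y along the incline from where the plane meets the free surface. Vertical depth h = y·sinθ with sinθ = 0.970296.
Along the incline, y_c = h_c/sinθ = 7.65875/0.970296 = 7.89321 m.
The centroid is at the centre, 0.6 m below the top of the plate, so the highest point sits at y_top = 7.89321 − 0.6 = 7.29321 m along the incline.

y_top ≈ 7.29 m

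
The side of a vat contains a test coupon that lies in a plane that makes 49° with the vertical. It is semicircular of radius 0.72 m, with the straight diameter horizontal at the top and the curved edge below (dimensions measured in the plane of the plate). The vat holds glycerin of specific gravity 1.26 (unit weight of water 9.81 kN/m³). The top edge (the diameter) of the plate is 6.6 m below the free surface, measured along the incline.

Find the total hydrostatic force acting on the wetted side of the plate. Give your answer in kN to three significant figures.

F ≈ 45.6 kN

γ = 1.26 × 9.81 = 12.3606 kN/m³.
The plate makes 49° with the vertical, i.e. θ = 90° − 49° = 41° to the horizontal. Measuring y along the incline from the free-surface line, vertical depth h = y·sinθ with sinθ = 0.656059.
The centroid of a semicircle lies 4r/(3π) = 0.305577 m from the diameter, here below the top edge, so y_c = 6.6 + 0.305577 = 6.90558 m and h_c = 6.90558 × 0.656059 = 4.53047 m.
A = πr²/2 = π × 0.72²/2 = 0.814301 m².
Resultant F = γ·h_c·A = 12.3606 × 4.53047 × 0.814301 = 45.6003 kN.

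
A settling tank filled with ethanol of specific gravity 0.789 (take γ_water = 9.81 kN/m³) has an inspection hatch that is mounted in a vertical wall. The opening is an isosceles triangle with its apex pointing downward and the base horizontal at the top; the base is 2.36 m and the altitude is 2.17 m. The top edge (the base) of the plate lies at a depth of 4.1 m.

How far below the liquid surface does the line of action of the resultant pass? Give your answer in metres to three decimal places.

h_p = 4.878 m

γ = 0.789 × 9.81 = 7.74009 kN/m³.
With the apex down, the centroid sits h/3 = 2.17/3 = 0.723333 m below the base (the top edge), so the centroid depth is h_c = 4.1 + 0.723333 = 4.82333 m.
A = ½ × 2.36 × 2.17 = 2.5606 m².
Resultant F = γ·h_c·A = 7.74009 × 4.82333 × 2.5606 = 95.5949 kN.
I_c = b·h³/36 = 2.36 × 2.17³/36 = 0.669867 m⁴.
Centre of pressure: y_p = y_c + I_c/(y_c·A) = 4.82333 + 0.669867/(4.82333 × 2.5606) = 4.82333 + 0.0542375 = 4.87757 m along the plane.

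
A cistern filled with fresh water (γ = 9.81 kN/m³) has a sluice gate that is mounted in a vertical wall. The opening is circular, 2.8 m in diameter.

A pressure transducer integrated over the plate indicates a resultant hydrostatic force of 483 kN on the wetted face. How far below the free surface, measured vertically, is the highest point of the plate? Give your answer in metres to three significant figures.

γ = 9.81 kN/m³.
A = π(1.4)² = 6.15752 m².
From F = γ·h_c·A, the centroid depth is h_c = 483/(9.81 × 6.15752) = 7.99599 m.
The centroid is at the centre, 1.4 m below the top of the plate, so the highest point sits at h_top = 7.99599 − 1.4 = 6.59599 m below the surface.

d_top ≈ 6.60 m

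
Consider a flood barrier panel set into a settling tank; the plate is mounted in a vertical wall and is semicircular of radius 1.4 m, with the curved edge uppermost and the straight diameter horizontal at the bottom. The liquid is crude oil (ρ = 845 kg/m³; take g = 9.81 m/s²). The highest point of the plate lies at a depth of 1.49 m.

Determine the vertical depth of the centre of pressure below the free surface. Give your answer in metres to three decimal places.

γ = ρg = 845 × 9.81 / 1000 = 8.28945 kN/m³.
The centroid lies 4r/(3π) = 0.594178 m above the diameter, so r − 4r/(3π) = 1.4 − 0.594178 = 0.805822 m below the topmost point, so the centroid depth is h_c = 1.49 + 0.805822 = 2.29582 m.
A = πr²/2 = π × 1.4²/2 = 3.07876 m².
Resultant F = γ·h_c·A = 8.28945 × 2.29582 × 3.07876 = 58.5921 kN.
I_c = (π/8 − 8/(9π))·r⁴ = 0.109757 × 1.4⁴ = 0.421642 m⁴.
Centre of pressure: y_p = y_c + I_c/(y_c·A) = 2.29582 + 0.421642/(2.29582 × 3.07876) = 2.29582 + 0.0596527 = 2.35547 m along the plane.

h_p = 2.355 m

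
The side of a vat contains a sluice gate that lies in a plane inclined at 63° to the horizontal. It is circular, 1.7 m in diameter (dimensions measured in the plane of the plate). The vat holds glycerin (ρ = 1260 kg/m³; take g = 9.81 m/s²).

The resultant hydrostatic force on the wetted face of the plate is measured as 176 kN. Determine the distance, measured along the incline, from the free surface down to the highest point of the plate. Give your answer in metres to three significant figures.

y_top ≈ 6.19 m

γ = ρg = 1260 × 9.81 / 1000 = 12.3606 kN/m³.
A = π(0.85)² = 2.2698 m².
From F = γ·h_c·A, the centroid depth is h_c = 176/(12.3606 × 2.2698) = 6.27315 m.
Let θ = 63° be the plate's angle to the horizontal; measure y along the incline from where the plane meets the free surface. Vertical depth h = y·sinθ with sinθ = 0.891007.
Along the incline, y_c = h_c/sinθ = 6.27315/0.891007 = 7.04052 m.
The centroid is at the centre, 0.85 m below the top of the plate, so the highest point sits at y_top = 7.04052 − 0.85 = 6.19052 m along the incline.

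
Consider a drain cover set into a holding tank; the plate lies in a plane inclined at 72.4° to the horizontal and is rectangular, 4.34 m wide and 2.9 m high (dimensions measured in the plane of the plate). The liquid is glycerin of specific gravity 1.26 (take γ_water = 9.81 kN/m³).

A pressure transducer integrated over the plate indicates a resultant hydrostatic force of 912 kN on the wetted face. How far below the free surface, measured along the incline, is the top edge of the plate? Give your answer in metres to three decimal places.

γ = 1.26 × 9.81 = 12.3606 kN/m³.
A = 4.34 × 2.9 = 12.586 m².
From F = γ·h_c·A, the centroid depth is h_c = 912/(12.3606 × 12.586) = 5.86229 m.
Let θ = 72.4° be the plate's angle to the horizontal; measure y along the incline from where the plane meets the free surface. Vertical depth h = y·sinθ with sinθ = 0.953191.
Along the incline, y_c = h_c/sinθ = 5.86229/0.953191 = 6.15017 m.
The centroid lies 2.9/2 = 1.45 m below the top edge, so the top edge sits at y_top = 6.15017 − 1.45 = 4.70017 m along the incline.

y_top ≈ 4.700 m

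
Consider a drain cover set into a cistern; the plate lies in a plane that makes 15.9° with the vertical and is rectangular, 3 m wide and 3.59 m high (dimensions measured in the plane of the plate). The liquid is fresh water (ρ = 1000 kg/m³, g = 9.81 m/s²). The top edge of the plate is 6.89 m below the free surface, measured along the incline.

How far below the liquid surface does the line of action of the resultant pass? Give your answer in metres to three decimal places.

h_p = 8.472 m

γ = ρg = 1000 × 9.81 = 9810 N/m³ = 9.81 kN/m³.
The plate makes 15.9° with the vertical, i.e. θ = 90° − 15.9° = 74.1° to the horizontal. Measuring y along the incline from the free-surface line, vertical depth h = y·sinθ with sinθ = 0.961741.
The centroid lies 3.59/2 = 1.795 m below the top edge, so y_c = 6.89 + 1.795 = 8.685 m and h_c = 8.685 × 0.961741 = 8.35272 m.
A = 3 × 3.59 = 10.77 m².
Resultant F = γ·h_c·A = 9.81 × 8.35272 × 10.77 = 882.496 kN.
I_c = b·h³/12 = 3 × 3.59³/12 = 11.5671 m⁴.
Centre of pressure: y_p = y_c + I_c/(y_c·A) = 8.685 + 11.5671/(8.685 × 10.77) = 8.685 + 0.123663 = 8.80866 m along the plane.
Vertically, h_p = y_p·sinθ = 8.80866 × 0.961741 = 8.47165 m.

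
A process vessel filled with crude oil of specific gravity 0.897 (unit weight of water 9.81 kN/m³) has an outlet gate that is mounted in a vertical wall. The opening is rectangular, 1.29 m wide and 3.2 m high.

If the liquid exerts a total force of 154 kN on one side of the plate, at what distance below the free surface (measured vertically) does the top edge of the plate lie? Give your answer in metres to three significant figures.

d_top ≈ 2.64 m

γ = 0.897 × 9.81 = 8.79957 kN/m³.
A = 1.29 × 3.2 = 4.128 m².
From F = γ·h_c·A, the centroid depth is h_c = 154/(8.79957 × 4.128) = 4.23955 m.
The centroid lies 3.2/2 = 1.6 m below the top edge, so the top edge sits at h_top = 4.23955 − 1.6 = 2.63955 m below the surface.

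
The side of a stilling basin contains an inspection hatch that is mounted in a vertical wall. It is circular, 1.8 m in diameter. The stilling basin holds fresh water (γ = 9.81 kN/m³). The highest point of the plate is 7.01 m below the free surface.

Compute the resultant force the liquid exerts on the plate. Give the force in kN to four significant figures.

γ = 9.81 kN/m³.
The centroid is at the centre, 0.9 m below the top of the plate, so the centroid depth is h_c = 7.01 + 0.9 = 7.91 m.
A = π(0.9)² = 2.54469 m².
Resultant F = γ·h_c·A = 9.81 × 7.91 × 2.54469 = 197.461 kN.

F ≈ 197.5 kN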